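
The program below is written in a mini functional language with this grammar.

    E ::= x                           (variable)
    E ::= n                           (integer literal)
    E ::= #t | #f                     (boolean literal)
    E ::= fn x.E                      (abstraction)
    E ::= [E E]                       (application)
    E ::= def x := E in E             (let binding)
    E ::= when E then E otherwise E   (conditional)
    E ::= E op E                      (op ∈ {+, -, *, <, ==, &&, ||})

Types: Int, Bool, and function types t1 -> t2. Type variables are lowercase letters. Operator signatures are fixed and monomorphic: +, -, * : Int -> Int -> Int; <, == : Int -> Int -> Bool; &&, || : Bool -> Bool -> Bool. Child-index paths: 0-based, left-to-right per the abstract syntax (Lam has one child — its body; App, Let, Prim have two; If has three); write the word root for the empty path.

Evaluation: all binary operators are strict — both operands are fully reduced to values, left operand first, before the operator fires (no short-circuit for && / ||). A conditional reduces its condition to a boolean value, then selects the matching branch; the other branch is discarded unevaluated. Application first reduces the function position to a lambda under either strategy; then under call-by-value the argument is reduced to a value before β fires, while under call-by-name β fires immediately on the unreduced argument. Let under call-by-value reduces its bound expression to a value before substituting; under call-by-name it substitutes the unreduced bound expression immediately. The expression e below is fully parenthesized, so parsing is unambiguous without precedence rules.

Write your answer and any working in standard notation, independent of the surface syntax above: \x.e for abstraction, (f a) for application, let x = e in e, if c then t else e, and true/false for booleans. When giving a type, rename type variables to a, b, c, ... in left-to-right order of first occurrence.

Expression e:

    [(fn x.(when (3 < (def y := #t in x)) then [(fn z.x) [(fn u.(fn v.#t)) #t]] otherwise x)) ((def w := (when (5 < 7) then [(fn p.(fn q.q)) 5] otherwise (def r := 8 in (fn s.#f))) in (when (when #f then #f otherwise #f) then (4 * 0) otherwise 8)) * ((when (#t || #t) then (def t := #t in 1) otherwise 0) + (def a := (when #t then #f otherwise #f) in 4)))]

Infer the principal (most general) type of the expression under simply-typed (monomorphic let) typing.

Derivation:
  unify Int ~ Int
let y : Bool
x : a
  unify a ~ Int
  unify Bool ~ Bool
x : Int
\z._ : b -> Int
\v._ : d -> Bool
\u._ : c -> d -> Bool
  unify c -> d -> Bool ~ Bool -> e
  unify c ~ Bool
  unify d -> Bool ~ e
_ _ : d -> Bool
  unify b -> Int ~ (d -> Bool) -> f
  unify b ~ d -> Bool
  unify Int ~ f
_ _ : Int
x : Int
  unify Int ~ Int
\x._ : Int -> Int
  unify Int ~ Int
  unify Int ~ Int
  unify Bool ~ Bool
q : h
\q._ : h -> h
\p._ : g -> h -> h
  unify g -> h -> h ~ Int -> i
  unify g ~ Int
  unify h -> h ~ i
_ _ : h -> h
let r : Int
\s._ : j -> Bool
  unify h -> h ~ j -> Bool
  unify h ~ j
  unify j ~ Bool
let w : Bool -> Bool
  unify Bool ~ Bool
  unify Bool ~ Bool
  unify Bool ~ Bool
  unify Int ~ Int
  unify Int ~ Int
  unify Int ~ Int
  unify Int ~ Int
  unify Bool ~ Bool
  unify Bool ~ Bool
  unify Bool ~ Bool
let t : Bool
  unify Int ~ Int
  unify Int ~ Int
  unify Bool ~ Bool
  unify Bool ~ Bool
let a : Bool
  unify Int ~ Int
  unify Int ~ Int
  unify Int -> Int ~ Int -> k
  unify Int ~ Int
  unify Int ~ k
_ _ : Int

Answer: Int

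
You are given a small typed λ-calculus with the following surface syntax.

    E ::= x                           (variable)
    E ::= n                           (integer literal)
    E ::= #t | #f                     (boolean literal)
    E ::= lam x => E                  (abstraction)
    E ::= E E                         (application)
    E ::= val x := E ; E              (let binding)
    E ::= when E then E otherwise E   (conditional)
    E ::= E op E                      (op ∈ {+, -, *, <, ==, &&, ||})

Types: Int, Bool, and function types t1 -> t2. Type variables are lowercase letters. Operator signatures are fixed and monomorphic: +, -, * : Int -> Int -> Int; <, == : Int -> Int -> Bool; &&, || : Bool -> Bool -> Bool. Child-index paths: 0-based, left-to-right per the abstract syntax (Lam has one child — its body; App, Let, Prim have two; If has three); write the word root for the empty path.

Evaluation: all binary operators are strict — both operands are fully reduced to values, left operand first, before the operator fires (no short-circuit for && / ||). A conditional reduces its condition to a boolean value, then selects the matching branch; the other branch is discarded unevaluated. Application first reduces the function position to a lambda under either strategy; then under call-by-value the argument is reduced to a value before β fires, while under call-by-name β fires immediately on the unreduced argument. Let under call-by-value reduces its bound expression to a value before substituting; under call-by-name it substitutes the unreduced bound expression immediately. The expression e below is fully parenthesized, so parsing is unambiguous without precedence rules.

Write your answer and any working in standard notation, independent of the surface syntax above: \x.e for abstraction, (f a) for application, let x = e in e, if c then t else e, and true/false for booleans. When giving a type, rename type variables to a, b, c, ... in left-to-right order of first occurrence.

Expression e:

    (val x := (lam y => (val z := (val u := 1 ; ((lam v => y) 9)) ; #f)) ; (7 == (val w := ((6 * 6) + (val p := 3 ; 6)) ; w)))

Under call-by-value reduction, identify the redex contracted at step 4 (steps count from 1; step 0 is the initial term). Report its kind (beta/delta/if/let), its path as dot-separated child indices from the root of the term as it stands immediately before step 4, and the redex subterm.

Trace:
step 0: (let x = (\y.(let z = (let u = 1 in ((\v.y) 9)) in false)) in (7 == (let w = ((6 * 6) + (let p = 3 in 6)) in w)))
step 1: [let@root] (7 == (let w = ((6 * 6) + (let p = 3 in 6)) in w))
step 2: [delta@1.0.0] (7 == (let w = (36 + (let p = 3 in 6)) in w))
step 3: [let@1.0.1] (7 == (let w = (36 + 6) in w))
step 4: [delta@1.0] (7 == (let w = 42 in w))

Answer: delta at 1.0 : (36 + 6)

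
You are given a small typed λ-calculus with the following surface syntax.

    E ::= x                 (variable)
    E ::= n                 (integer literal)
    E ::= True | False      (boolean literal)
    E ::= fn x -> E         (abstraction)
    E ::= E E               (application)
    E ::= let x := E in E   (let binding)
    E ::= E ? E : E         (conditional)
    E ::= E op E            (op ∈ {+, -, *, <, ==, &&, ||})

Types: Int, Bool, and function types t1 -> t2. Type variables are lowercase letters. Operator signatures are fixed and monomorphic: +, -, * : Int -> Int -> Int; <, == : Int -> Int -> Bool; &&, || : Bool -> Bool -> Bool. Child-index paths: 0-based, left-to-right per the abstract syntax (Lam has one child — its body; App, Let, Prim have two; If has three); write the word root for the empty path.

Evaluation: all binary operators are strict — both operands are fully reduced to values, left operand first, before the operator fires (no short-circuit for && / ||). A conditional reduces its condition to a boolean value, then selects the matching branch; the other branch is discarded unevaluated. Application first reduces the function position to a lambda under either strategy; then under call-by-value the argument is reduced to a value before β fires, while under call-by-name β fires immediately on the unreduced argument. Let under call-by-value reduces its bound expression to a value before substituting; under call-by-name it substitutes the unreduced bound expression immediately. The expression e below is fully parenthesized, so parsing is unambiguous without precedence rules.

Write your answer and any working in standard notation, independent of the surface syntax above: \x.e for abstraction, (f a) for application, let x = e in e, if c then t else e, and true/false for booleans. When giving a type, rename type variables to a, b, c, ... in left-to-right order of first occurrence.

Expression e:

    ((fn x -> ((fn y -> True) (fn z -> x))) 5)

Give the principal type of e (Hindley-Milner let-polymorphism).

Derivation:
\y._ : b -> Bool
x : a
\z._ : c -> a
  unify b -> Bool ~ (c -> a) -> d
  unify b ~ c -> a
  unify Bool ~ d
_ _ : Bool
\x._ : a -> Bool
  unify a -> Bool ~ Int -> e
  unify a ~ Int
  unify Bool ~ e
_ _ : Bool

Answer: Bool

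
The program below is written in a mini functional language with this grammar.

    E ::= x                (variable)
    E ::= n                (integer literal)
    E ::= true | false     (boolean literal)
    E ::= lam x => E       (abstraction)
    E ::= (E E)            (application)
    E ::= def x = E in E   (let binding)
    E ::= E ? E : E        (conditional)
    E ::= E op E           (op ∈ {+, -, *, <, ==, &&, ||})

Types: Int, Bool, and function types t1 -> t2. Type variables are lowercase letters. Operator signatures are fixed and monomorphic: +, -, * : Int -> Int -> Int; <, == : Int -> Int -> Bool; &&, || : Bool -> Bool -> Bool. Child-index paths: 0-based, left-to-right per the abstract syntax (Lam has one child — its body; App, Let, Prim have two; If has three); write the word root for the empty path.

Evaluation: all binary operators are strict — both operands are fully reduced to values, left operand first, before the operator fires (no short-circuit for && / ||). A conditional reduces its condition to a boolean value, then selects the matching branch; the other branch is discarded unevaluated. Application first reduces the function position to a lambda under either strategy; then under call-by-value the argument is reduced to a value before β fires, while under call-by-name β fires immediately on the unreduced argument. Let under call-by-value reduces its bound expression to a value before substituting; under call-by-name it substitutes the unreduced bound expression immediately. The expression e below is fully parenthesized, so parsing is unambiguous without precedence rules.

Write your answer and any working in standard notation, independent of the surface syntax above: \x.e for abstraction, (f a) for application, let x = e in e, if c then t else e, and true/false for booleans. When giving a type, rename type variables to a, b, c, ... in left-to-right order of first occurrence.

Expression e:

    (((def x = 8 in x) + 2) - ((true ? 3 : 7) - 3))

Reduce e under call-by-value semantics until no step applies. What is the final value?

Trace:
step 0: (((let x = 8 in x) + 2) - ((if true then 3 else 7) - 3))
step 1: [let@0.0] ((8 + 2) - ((if true then 3 else 7) - 3))
step 2: [delta@0] (10 - ((if true then 3 else 7) - 3))
step 3: [if@1.0] (10 - (3 - 3))
step 4: [delta@1] (10 - 0)
step 5: [delta@root] 10

Answer: 10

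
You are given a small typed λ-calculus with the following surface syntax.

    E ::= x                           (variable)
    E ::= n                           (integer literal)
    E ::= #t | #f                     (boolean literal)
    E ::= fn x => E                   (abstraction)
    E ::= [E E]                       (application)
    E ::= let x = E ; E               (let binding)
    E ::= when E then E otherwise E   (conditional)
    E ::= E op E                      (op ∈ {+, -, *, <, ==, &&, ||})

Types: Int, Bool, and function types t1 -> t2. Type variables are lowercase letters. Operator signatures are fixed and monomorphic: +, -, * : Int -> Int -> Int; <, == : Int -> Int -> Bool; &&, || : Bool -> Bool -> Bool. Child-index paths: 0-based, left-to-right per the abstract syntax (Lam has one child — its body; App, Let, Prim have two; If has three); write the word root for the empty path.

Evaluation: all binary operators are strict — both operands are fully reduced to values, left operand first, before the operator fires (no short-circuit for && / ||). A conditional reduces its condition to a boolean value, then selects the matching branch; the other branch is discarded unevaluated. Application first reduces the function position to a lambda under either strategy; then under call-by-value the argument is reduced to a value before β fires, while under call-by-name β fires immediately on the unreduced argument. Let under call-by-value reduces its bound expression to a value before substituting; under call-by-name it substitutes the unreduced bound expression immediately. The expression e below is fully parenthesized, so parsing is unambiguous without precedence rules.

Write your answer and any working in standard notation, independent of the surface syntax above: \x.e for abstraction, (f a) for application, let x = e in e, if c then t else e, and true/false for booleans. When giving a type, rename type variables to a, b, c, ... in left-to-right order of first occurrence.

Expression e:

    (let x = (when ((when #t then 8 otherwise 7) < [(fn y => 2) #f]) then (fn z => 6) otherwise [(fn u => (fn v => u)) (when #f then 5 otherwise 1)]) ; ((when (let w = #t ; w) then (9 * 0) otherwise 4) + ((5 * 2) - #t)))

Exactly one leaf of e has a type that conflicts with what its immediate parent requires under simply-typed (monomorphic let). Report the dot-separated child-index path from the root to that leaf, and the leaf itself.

Working:
  unify Bool ~ Bool
  unify Int ~ Int
  unify Int ~ Int
\y._ : a -> Int
  unify a -> Int ~ Bool -> b
  unify a ~ Bool
  unify Int ~ b
_ _ : Int
  unify Int ~ Int
  unify Bool ~ Bool
\z._ : c -> Int
u : d
\v._ : e -> d
\u._ : d -> e -> d
  unify Bool ~ Bool
  unify Int ~ Int
  unify d -> e -> d ~ Int -> f
  unify d ~ Int
  unify e -> Int ~ f
_ _ : e -> Int
  unify c -> Int ~ e -> Int
  unify c ~ e
  unify Int ~ Int
let x : e -> Int
let w : Bool
w : Bool
  unify Bool ~ Bool
  unify Int ~ Int
  unify Int ~ Int
  unify Int ~ Int
  unify Int ~ Int
  unify Int ~ Int
  unify Int ~ Int
  unify Int ~ Int
  unify Bool ~ Int
  FAIL: mismatch Bool ~ Int

Answer: 1.1.1 : true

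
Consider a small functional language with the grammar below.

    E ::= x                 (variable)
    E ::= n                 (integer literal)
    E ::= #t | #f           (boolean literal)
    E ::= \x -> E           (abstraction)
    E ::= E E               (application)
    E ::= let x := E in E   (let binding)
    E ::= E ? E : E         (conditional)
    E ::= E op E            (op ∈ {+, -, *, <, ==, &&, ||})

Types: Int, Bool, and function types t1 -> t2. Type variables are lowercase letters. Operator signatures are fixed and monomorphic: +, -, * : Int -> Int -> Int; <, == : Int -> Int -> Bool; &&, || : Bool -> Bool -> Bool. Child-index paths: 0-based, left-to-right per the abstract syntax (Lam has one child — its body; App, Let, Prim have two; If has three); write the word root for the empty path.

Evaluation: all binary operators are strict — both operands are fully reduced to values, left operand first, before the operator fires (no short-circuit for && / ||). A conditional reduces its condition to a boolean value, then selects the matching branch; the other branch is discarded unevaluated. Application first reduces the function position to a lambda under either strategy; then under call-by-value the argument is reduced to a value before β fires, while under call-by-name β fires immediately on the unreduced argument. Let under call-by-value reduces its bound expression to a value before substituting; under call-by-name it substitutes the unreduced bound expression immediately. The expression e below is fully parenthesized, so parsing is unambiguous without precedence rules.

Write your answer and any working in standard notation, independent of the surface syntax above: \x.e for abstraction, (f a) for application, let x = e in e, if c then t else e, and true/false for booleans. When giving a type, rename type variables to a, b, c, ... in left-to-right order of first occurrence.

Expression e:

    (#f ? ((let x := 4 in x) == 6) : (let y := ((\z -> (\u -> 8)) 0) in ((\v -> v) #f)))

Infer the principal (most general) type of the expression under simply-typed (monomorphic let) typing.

Trace:
  unify Bool ~ Bool
let x : Int
x : Int
  unify Int ~ Int
  unify Int ~ Int
\u._ : b -> Int
\z._ : a -> b -> Int
  unify a -> b -> Int ~ Int -> c
  unify a ~ Int
  unify b -> Int ~ c
_ _ : b -> Int
let y : b -> Int
v : d
\v._ : d -> d
  unify d -> d ~ Bool -> e
  unify d ~ Bool
  unify Bool ~ e
_ _ : Bool
  unify Bool ~ Bool

Answer: Bool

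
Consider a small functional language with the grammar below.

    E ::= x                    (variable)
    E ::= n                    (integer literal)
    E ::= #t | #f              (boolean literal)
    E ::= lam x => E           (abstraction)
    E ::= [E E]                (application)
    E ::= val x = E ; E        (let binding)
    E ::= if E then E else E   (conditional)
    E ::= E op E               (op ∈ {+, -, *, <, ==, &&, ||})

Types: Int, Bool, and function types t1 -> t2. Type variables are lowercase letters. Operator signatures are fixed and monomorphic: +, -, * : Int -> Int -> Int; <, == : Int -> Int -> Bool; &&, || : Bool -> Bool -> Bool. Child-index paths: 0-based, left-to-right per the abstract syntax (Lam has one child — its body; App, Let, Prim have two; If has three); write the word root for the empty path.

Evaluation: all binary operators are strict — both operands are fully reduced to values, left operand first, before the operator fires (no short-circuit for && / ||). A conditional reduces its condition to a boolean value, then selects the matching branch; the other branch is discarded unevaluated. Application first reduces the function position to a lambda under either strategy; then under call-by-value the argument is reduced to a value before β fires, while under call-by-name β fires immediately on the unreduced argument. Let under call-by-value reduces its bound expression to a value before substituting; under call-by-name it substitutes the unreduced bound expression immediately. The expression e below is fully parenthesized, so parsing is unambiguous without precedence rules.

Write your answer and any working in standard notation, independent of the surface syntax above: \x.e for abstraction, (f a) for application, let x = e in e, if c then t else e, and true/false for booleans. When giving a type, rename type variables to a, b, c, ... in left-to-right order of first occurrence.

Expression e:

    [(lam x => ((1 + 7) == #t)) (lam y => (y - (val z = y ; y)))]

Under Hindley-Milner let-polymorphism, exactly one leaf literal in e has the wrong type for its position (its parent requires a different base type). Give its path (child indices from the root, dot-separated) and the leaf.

Answer: 0.0.1 : true

Working:
  unify Int ~ Int
  unify Int ~ Int
  unify Int ~ Int
  unify Bool ~ Int
  FAIL: mismatch Bool ~ Int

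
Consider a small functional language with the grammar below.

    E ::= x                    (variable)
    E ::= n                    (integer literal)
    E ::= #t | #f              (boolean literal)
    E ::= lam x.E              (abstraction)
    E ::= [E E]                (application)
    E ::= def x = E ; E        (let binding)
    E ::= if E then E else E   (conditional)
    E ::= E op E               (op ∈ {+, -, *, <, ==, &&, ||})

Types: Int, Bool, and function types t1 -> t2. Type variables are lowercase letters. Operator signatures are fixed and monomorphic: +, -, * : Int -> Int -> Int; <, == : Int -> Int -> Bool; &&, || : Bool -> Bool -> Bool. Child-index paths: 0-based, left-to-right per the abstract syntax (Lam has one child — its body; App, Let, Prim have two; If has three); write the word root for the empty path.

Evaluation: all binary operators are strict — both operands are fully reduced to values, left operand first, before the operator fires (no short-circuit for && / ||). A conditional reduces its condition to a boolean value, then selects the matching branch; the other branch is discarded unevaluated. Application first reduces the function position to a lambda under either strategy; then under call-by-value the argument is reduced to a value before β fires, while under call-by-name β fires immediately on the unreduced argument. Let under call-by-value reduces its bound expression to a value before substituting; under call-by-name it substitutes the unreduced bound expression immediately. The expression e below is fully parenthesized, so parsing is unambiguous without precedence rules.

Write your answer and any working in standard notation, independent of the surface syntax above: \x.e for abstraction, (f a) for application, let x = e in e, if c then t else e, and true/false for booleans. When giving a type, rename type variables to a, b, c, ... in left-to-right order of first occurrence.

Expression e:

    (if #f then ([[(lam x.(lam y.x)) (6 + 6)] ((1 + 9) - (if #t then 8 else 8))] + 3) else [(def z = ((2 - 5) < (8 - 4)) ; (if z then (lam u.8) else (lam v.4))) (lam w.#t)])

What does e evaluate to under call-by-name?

Answer: 8

Derivation:
step 0: (if false then ((((\x.(\y.x)) (6 + 6)) ((1 + 9) - (if true then 8 else 8))) + 3) else ((let z = ((2 - 5) < (8 - 4)) in (if z then (\u.8) else (\v.4))) (\w.true)))
step 1: [if@root] ((let z = ((2 - 5) < (8 - 4)) in (if z then (\u.8) else (\v.4))) (\w.true))
step 2: [let@0] ((if ((2 - 5) < (8 - 4)) then (\u.8) else (\v.4)) (\w.true))
step 3: [delta@0.0.0] ((if (-3 < (8 - 4)) then (\u.8) else (\v.4)) (\w.true))
step 4: [delta@0.0.1] ((if (-3 < 4) then (\u.8) else (\v.4)) (\w.true))
step 5: [delta@0.0] ((if true then (\u.8) else (\v.4)) (\w.true))
step 6: [if@0] ((\u.8) (\w.true))
step 7: [beta@root] 8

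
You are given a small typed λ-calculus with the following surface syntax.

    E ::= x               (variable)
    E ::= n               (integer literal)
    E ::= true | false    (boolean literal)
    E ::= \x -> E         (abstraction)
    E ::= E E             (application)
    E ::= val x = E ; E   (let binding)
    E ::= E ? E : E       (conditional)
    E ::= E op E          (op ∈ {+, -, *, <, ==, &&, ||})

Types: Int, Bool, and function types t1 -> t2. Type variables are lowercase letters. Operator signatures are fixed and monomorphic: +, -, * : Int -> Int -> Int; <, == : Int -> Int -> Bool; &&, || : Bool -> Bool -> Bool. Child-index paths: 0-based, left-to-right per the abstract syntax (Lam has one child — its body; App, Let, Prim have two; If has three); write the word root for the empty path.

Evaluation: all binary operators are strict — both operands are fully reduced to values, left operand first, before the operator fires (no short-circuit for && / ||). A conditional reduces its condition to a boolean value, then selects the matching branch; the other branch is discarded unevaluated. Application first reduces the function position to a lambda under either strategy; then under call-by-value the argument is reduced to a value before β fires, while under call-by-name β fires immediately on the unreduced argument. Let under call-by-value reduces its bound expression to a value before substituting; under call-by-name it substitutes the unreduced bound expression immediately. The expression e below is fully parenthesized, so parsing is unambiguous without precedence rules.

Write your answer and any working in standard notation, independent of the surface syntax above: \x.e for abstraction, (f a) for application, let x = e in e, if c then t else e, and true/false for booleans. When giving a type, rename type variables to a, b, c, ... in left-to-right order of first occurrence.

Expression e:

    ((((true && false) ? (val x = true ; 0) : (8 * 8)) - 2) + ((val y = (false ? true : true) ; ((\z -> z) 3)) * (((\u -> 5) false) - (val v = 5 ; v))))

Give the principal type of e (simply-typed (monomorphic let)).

Answer: Int

Trace:
  unify Bool ~ Bool
  unify Bool ~ Bool
  unify Bool ~ Bool
let x : Bool
  unify Int ~ Int
  unify Int ~ Int
  unify Int ~ Int
  unify Int ~ Int
  unify Int ~ Int
  unify Int ~ Int
  unify Bool ~ Bool
  unify Bool ~ Bool
let y : Bool
z : a
\z._ : a -> a
  unify a -> a ~ Int -> b
  unify a ~ Int
  unify Int ~ b
_ _ : Int
  unify Int ~ Int
\u._ : c -> Int
  unify c -> Int ~ Bool -> d
  unify c ~ Bool
  unify Int ~ d
_ _ : Int
  unify Int ~ Int
let v : Int
v : Int
  unify Int ~ Int
  unify Int ~ Int
  unify Int ~ Int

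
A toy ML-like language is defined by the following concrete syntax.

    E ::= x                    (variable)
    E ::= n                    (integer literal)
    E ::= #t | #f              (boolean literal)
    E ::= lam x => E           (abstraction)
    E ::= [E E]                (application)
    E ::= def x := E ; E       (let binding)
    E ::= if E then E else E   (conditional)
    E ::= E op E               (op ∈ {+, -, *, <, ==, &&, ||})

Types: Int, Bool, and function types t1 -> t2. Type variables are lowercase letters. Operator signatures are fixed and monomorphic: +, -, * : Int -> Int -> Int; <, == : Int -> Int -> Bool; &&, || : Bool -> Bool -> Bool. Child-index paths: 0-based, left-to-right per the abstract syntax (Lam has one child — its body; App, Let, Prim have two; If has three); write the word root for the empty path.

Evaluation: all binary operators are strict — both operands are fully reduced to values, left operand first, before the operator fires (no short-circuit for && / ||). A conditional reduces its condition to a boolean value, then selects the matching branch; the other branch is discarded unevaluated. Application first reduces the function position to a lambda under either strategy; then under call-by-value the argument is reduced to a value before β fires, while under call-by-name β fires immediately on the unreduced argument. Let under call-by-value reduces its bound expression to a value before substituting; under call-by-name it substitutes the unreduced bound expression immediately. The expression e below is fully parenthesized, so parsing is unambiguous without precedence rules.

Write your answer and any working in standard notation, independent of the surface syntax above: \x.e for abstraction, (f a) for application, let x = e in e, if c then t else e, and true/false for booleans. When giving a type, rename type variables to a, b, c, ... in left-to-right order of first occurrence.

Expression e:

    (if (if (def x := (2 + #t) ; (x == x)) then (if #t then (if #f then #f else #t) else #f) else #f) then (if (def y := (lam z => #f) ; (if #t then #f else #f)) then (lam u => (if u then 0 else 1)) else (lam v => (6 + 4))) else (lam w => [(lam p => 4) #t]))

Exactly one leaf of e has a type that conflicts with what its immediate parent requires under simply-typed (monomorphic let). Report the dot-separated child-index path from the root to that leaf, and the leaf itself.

Working:
  unify Int ~ Int
  unify Bool ~ Int
  FAIL: mismatch Bool ~ Int

Answer: 0.0.0.1 : true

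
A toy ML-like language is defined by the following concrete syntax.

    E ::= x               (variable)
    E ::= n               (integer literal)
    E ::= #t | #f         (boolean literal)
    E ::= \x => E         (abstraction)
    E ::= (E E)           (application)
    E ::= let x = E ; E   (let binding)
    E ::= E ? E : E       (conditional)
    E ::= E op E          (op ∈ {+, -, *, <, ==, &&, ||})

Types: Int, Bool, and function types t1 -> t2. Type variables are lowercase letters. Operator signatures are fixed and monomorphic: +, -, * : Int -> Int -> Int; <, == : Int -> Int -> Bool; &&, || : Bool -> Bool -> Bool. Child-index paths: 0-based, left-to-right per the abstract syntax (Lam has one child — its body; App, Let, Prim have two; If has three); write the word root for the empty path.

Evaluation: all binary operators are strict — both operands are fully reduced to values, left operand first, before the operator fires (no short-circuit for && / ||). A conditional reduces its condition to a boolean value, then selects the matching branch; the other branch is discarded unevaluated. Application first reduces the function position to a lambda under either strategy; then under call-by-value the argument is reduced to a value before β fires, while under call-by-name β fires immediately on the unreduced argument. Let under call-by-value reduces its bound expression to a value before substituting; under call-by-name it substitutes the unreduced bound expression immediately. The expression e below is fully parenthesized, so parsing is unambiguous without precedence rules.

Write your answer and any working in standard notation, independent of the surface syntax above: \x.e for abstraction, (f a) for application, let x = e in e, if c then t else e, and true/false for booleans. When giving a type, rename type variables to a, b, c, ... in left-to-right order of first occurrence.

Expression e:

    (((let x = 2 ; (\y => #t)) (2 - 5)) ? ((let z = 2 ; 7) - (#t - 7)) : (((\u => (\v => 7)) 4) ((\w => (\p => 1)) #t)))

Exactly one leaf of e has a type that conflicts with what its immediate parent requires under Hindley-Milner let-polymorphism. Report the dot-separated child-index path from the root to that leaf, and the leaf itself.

Answer: 1.1.0 : true

Trace:
let x : Int
\y._ : a -> Bool
  unify Int ~ Int
  unify Int ~ Int
  unify a -> Bool ~ Int -> b
  unify a ~ Int
  unify Bool ~ b
_ _ : Bool
  unify Bool ~ Bool
let z : Int
  unify Int ~ Int
  unify Bool ~ Int
  FAIL: mismatch Bool ~ Int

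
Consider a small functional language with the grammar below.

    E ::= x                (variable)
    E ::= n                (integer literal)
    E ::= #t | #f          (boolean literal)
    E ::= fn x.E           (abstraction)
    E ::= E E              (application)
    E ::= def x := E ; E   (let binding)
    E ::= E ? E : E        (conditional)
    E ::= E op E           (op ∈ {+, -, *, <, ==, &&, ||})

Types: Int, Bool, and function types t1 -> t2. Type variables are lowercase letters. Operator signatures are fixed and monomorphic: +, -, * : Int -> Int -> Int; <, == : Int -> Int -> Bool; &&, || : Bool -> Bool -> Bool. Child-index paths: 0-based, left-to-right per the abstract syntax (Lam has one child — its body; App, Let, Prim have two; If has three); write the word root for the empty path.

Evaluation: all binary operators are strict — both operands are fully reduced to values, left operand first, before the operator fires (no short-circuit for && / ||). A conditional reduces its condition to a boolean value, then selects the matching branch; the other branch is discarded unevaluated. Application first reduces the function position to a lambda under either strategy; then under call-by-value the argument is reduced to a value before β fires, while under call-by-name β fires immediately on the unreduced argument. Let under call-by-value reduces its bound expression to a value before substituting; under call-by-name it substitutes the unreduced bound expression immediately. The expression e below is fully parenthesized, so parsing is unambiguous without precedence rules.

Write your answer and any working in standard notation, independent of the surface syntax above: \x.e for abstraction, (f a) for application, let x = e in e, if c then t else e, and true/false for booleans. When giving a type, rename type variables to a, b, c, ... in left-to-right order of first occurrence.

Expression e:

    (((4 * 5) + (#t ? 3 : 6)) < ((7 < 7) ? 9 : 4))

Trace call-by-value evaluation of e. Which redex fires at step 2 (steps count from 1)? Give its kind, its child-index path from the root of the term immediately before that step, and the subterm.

Answer: if at 0.1 : (if true then 3 else 6)

Working:
step 0: (((4 * 5) + (if true then 3 else 6)) < (if (7 < 7) then 9 else 4))
step 1: [delta@0.0] ((20 + (if true then 3 else 6)) < (if (7 < 7) then 9 else 4))
step 2: [if@0.1] ((20 + 3) < (if (7 < 7) then 9 else 4))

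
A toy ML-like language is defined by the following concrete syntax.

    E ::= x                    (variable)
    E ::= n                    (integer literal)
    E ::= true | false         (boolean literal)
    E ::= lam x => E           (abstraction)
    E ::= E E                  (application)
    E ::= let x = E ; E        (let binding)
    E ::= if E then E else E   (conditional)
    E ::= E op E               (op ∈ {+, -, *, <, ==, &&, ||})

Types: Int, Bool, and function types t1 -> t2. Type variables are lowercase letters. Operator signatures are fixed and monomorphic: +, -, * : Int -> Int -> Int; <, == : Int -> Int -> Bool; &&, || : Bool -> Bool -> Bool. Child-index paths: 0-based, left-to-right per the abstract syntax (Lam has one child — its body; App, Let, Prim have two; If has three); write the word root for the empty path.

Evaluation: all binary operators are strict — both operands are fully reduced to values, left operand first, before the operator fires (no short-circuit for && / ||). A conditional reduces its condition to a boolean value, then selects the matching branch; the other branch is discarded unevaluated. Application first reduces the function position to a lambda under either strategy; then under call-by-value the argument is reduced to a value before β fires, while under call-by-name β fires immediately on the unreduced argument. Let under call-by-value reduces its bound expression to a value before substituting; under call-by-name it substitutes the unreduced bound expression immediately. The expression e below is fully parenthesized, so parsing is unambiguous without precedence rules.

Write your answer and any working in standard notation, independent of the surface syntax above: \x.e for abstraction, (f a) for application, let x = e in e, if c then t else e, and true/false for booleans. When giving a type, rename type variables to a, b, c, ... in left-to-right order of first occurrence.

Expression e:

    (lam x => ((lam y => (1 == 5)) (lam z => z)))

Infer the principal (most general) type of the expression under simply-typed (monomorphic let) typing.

Answer: a -> Bool

Derivation:
  unify Int ~ Int
  unify Int ~ Int
\y._ : b -> Bool
z : c
\z._ : c -> c
  unify b -> Bool ~ (c -> c) -> d
  unify b ~ c -> c
  unify Bool ~ d
_ _ : Bool
\x._ : a -> Bool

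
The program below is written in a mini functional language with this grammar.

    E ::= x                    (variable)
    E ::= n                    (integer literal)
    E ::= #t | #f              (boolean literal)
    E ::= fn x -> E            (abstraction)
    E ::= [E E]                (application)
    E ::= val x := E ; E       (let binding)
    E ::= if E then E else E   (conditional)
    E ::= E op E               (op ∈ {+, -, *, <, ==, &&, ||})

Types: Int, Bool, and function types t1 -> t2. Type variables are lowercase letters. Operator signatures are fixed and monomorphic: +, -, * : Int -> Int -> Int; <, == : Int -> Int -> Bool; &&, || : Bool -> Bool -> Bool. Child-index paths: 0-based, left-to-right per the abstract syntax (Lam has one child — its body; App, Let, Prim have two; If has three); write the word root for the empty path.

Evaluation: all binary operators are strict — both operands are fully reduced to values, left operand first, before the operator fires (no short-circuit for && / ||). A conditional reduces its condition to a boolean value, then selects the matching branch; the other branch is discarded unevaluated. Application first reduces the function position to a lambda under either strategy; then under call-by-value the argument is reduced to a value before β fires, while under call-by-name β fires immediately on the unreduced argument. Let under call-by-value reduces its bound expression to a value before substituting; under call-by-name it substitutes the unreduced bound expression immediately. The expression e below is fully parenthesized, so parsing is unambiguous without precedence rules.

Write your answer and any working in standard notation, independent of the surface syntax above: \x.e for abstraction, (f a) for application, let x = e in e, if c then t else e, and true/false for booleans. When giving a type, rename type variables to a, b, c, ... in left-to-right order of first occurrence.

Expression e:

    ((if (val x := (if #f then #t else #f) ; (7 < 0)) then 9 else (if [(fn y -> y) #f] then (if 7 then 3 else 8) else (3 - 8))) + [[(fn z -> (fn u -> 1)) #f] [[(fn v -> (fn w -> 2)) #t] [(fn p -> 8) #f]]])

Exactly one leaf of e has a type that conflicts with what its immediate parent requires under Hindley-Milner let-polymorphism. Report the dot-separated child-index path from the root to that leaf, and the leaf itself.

Answer: 0.2.1.0 : 7

Derivation:
  unify Bool ~ Bool
  unify Bool ~ Bool
let x : Bool
  unify Int ~ Int
  unify Int ~ Int
  unify Bool ~ Bool
y : a
\y._ : a -> a
  unify a -> a ~ Bool -> b
  unify a ~ Bool
  unify Bool ~ b
_ _ : Bool
  unify Bool ~ Bool
  unify Int ~ Bool
  FAIL: mismatch Int ~ Bool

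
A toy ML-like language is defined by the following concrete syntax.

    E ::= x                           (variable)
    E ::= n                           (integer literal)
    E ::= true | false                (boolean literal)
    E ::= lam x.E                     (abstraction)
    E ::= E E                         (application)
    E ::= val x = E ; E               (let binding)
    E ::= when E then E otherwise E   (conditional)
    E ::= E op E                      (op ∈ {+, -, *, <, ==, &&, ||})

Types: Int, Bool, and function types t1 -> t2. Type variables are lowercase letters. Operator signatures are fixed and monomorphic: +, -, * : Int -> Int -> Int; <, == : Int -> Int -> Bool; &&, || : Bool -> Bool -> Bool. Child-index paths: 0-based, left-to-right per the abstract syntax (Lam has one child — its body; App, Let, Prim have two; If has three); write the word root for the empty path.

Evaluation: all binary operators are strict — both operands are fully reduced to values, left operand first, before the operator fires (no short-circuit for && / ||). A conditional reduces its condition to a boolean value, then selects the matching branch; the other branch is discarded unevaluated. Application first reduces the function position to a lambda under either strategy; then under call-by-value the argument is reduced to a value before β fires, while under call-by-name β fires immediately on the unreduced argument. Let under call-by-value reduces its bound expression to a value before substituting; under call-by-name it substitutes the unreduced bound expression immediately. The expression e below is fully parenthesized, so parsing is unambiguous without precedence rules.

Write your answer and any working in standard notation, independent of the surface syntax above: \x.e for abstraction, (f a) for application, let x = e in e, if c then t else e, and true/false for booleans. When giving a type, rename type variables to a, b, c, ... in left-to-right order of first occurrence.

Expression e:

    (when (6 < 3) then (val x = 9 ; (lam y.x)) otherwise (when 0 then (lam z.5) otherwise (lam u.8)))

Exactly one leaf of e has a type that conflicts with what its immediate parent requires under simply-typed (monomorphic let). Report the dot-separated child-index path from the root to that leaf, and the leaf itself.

Derivation:
  unify Int ~ Int
  unify Int ~ Int
  unify Bool ~ Bool
let x : Int
x : Int
\y._ : a -> Int
  unify Int ~ Bool
  FAIL: mismatch Int ~ Bool

Answer: 2.0 : 0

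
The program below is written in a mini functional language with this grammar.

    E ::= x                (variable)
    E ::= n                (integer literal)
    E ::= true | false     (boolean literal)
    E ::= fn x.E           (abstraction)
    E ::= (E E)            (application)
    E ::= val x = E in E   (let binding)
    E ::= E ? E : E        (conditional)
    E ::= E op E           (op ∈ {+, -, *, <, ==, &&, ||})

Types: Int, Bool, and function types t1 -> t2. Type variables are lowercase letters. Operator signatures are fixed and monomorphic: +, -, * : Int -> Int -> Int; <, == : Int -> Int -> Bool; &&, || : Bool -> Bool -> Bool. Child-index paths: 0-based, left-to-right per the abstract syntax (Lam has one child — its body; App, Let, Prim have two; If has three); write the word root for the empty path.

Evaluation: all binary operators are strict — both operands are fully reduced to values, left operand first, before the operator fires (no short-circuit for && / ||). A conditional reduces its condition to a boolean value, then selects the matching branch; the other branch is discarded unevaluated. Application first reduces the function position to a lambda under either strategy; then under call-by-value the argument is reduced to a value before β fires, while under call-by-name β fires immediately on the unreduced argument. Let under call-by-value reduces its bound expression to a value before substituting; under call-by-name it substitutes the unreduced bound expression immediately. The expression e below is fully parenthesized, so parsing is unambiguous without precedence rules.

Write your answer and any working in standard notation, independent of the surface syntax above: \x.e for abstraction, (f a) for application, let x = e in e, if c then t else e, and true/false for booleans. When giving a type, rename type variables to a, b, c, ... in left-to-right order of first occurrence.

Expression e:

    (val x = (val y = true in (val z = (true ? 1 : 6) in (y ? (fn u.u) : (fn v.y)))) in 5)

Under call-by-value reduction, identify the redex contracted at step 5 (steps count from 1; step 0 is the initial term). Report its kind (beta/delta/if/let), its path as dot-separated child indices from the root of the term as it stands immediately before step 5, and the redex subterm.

Answer: let at root : (let x = (\u.u) in 5)

Working:
step 0: (let x = (let y = true in (let z = (if true then 1 else 6) in (if y then (\u.u) else (\v.y)))) in 5)
step 1: [let@0] (let x = (let z = (if true then 1 else 6) in (if true then (\u.u) else (\v.true))) in 5)
step 2: [if@0.0] (let x = (let z = 1 in (if true then (\u.u) else (\v.true))) in 5)
step 3: [let@0] (let x = (if true then (\u.u) else (\v.true)) in 5)
step 4: [if@0] (let x = (\u.u) in 5)
step 5: [let@root] 5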